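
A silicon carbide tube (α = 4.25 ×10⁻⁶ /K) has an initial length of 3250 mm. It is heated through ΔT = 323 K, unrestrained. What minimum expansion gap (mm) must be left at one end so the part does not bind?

4.46 mm

ΔL = α·L₀·ΔT = 4.25×10⁻⁶ × 3250 mm × 323.0 K = 4.46 mm.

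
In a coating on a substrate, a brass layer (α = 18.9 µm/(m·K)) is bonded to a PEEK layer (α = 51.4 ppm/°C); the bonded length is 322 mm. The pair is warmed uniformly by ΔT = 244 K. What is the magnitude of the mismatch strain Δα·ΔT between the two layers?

7.93×10⁻³

Δα = |18.9 − 51.4|×10⁻⁶/K = 32.5×10⁻⁶/K.
Mismatch strain = Δα·ΔT = 32.5×10⁻⁶ × 244.0 = 7.93×10⁻³.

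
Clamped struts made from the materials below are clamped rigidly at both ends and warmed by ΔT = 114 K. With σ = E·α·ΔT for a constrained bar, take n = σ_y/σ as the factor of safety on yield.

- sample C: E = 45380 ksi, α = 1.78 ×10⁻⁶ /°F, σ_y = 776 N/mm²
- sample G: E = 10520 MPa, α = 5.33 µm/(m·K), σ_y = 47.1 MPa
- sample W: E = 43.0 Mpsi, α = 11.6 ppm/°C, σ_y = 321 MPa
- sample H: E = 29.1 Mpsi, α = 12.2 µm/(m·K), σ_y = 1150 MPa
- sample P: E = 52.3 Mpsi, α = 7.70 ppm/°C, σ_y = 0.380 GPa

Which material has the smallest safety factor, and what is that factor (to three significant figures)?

sample W, n = 0.819

Per material, after unit conversion:
  sample C: E = 312.9, α = 3.20, σ_y = 776.0 → σ = 114 MPa, n = 6.79
  sample G: E = 10.52, α = 5.33, σ_y = 47.10 → σ = 6.39 MPa, n = 7.37
  sample W: E = 296.5, α = 11.6, σ_y = 321.0 → σ = 392 MPa, n = 0.819
  sample H: E = 200.6, α = 12.2, σ_y = 1150 → σ = 279 MPa, n = 4.12
  sample P: E = 360.6, α = 7.70, σ_y = 380.0 → σ = 317 MPa, n = 1.20
Sample W has the lowest safety factor, n = 0.819.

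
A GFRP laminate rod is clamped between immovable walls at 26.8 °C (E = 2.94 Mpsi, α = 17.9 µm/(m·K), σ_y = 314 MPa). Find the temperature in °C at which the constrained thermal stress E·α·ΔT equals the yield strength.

E = 2.94 Mpsi = 20.27 GPa.
E·α·ΔT = 314.0 MPa ⇒ ΔT = 314.0 / (20.27×10³ × 17.9×10⁻⁶) = 865.4 K.
T = 26.8 + 865.4 = 892.2 °C.

892 °C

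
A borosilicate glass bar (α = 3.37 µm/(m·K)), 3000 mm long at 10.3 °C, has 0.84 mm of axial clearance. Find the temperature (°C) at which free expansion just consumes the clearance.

α·L₀·ΔT = 0.84 mm ⇒ ΔT = 0.84 / (3.37×10⁻⁶ × 3000.0) = 83.09 K.
T = 10.3 + 83.09 = 93.39 °C.

93.4 °C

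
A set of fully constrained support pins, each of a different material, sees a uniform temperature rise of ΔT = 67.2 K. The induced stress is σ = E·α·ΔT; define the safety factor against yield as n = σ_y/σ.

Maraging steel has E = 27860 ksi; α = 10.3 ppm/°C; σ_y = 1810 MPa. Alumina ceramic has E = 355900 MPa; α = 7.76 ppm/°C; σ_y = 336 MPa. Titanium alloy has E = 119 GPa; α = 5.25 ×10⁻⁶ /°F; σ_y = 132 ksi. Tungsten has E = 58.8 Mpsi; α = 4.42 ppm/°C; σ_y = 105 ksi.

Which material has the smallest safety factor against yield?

Per material, after unit conversion:
  maraging steel: E = 192.1, α = 10.3, σ_y = 1810 → σ = 133 MPa, n = 13.6
  alumina ceramic: E = 355.9, α = 7.76, σ_y = 336.0 → σ = 186 MPa, n = 1.81
  titanium alloy: E = 119.0, α = 9.45, σ_y = 910.1 → σ = 75.6 MPa, n = 12.0
  tungsten: E = 405.4, α = 4.42, σ_y = 723.9 → σ = 120 MPa, n = 6.01
The minimum is alumina ceramic at n = 1.81.

alumina ceramic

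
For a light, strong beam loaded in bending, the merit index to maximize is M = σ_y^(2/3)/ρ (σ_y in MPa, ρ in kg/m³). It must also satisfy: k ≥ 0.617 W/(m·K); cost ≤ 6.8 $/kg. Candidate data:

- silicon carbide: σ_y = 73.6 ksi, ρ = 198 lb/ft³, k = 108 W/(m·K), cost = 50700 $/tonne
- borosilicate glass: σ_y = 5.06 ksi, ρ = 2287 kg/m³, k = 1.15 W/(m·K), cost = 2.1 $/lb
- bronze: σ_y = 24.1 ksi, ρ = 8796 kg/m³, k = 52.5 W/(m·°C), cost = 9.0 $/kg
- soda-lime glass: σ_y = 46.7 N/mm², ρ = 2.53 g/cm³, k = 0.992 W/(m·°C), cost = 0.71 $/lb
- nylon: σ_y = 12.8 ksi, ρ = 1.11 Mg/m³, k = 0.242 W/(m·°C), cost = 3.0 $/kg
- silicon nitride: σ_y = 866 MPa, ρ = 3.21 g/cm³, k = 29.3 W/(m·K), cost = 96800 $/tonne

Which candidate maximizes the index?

soda-lime glass

Screen on constraints: k ≥ 0.617 W/(m·K); cost ≤ 6.8 $/kg. Survivors: borosilicate glass, soda-lime glass.
Putting every candidate on a common basis:
  borosilicate glass: σ_y = 34.89 MPa, ρ = 2287 kg/m³
  soda-lime glass: σ_y = 46.70 MPa, ρ = 2530 kg/m³
  soda-lime glass: M = 5.13×10⁻³
  borosilicate glass: M = 4.67×10⁻³
Highest index: soda-lime glass.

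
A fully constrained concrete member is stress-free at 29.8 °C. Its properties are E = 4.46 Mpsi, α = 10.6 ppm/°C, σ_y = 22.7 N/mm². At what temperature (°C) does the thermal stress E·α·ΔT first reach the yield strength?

E = 4.46 Mpsi = 30.75 GPa.
σ_y = 22.7 N/mm² = 22.70 MPa.
E·α·ΔT = 22.70 MPa ⇒ ΔT = 22.70 / (30.75×10³ × 10.6×10⁻⁶) = 69.64 K.
T = 29.8 + 69.64 = 99.44 °C.

99.4 °C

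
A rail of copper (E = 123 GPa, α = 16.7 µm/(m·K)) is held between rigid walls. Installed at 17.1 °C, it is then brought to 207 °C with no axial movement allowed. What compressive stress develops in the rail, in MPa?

390 MPa

ΔT = 189.9 K. Constrained thermal stress σ = E·α·ΔT = 123.0×10³ MPa × 16.7×10⁻⁶ × 189.9 = 390 MPa (compressive).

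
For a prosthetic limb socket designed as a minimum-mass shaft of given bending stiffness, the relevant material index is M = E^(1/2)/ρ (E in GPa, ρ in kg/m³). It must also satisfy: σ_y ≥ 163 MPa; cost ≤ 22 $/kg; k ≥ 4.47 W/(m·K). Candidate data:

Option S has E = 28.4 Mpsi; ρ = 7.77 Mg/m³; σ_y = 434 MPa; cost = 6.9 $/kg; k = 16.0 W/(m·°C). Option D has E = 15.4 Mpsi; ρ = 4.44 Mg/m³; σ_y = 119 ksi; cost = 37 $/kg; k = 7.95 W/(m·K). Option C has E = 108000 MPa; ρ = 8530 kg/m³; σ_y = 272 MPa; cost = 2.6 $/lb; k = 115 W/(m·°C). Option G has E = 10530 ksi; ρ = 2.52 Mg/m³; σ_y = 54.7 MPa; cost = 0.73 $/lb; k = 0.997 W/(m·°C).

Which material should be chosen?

Screen on constraints: σ_y ≥ 163 MPa; cost ≤ 22 $/kg; k ≥ 4.47 W/(m·K). Survivors: option S, option C.
Putting every candidate on a common basis:
  option S: E = 195.8 GPa, ρ = 7770 kg/m³
  option C: E = 108.0 GPa, ρ = 8530 kg/m³
  option S: M = 1.80×10⁻³
  option C: M = 1.22×10⁻³
Option S has the largest M.

option S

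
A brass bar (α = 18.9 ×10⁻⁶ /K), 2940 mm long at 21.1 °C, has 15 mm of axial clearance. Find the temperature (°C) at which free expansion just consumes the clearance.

α·L₀·ΔT = 15.0 mm ⇒ ΔT = 15.0 / (18.9×10⁻⁶ × 2940.0) = 269.9 K.
T = 21.1 + 269.9 = 291.0 °C.

291 °C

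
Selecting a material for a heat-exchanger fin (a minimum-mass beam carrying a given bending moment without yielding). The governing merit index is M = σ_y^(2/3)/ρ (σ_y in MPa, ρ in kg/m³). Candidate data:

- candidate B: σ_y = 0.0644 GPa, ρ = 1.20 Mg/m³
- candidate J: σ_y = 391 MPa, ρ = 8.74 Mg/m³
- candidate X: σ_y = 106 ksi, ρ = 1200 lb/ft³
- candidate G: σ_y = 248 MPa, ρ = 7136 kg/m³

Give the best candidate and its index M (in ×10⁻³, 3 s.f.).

Putting every candidate on a common basis:
  candidate B: σ_y = 64.40 MPa, ρ = 1200 kg/m³
  candidate J: σ_y = 391.0 MPa, ρ = 8740 kg/m³
  candidate X: σ_y = 730.8 MPa, ρ = 19220 kg/m³
  candidate G: σ_y = 248.0 MPa, ρ = 7136 kg/m³
  candidate B: M = 13.4×10⁻³
  candidate J: M = 6.12×10⁻³
  candidate G: M = 5.53×10⁻³
  candidate X: M = 4.22×10⁻³
Candidate B has the largest M.

candidate B, M = 13.4×10⁻³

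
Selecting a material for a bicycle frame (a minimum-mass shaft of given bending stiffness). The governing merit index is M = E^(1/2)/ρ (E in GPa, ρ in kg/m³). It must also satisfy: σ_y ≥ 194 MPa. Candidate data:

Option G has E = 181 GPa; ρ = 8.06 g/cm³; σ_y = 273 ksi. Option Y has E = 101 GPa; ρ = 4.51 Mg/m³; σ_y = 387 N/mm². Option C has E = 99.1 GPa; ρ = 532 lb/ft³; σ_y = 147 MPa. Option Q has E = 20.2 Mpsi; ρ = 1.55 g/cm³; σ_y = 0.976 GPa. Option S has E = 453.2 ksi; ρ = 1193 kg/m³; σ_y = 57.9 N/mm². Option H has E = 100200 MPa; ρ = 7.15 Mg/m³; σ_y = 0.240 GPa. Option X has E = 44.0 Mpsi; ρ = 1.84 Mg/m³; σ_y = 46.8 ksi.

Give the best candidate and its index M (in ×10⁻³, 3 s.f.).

option X, M = 9.47×10⁻³

Screen on constraints: σ_y ≥ 194 MPa. Survivors: option G, option Y, option Q, option H, option X.
In SI units:
  option G: E = 181.0 GPa, ρ = 8060 kg/m³
  option Y: E = 101.0 GPa, ρ = 4510 kg/m³
  option Q: E = 139.3 GPa, ρ = 1550 kg/m³
  option H: E = 100.2 GPa, ρ = 7150 kg/m³
  option X: E = 303.4 GPa, ρ = 1840 kg/m³
  option X: M = 9.47×10⁻³
  option Q: M = 7.61×10⁻³
  option Y: M = 2.23×10⁻³
  option G: M = 1.67×10⁻³
  option H: M = 1.40×10⁻³
Option X has the largest M.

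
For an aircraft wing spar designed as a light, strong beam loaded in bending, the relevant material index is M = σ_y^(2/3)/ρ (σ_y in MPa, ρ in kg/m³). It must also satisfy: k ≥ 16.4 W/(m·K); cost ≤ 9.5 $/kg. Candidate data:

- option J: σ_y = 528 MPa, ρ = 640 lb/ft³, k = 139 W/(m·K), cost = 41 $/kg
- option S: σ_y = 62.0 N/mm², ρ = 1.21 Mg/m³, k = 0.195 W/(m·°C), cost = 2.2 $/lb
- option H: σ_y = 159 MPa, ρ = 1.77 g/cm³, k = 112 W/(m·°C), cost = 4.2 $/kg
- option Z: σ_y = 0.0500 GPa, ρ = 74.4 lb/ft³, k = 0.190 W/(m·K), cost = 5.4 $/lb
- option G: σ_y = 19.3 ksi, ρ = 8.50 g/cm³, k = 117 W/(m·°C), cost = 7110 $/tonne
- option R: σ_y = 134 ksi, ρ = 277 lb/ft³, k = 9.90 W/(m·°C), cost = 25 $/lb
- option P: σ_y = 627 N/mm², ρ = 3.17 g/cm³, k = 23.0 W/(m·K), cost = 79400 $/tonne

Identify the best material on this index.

option H

Screen on constraints: k ≥ 16.4 W/(m·K); cost ≤ 9.5 $/kg. Survivors: option H, option G.
After converting to SI:
  option H: σ_y = 159.0 MPa, ρ = 1770 kg/m³
  option G: σ_y = 133.1 MPa, ρ = 8500 kg/m³
  option H: M = 16.6×10⁻³
  option G: M = 3.07×10⁻³
Highest index: option H.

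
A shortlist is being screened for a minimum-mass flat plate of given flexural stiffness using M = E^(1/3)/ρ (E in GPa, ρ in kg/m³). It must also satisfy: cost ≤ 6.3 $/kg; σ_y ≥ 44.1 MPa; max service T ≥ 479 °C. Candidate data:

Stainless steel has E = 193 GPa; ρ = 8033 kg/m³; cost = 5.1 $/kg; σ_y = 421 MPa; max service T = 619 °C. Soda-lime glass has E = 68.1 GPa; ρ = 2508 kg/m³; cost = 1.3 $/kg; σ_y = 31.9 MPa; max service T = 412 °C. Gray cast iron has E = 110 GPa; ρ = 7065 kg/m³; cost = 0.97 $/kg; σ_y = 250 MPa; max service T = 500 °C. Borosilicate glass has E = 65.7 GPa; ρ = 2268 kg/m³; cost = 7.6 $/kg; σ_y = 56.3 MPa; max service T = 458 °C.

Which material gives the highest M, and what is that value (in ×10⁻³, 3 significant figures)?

stainless steel, M = 0.719×10⁻³

Screen on constraints: cost ≤ 6.3 $/kg; σ_y ≥ 44.1 MPa; max service T ≥ 479 °C. Survivors: stainless steel, gray cast iron.
Computing M directly (units already consistent):
  stainless steel: M = 0.719×10⁻³
  gray cast iron: M = 0.678×10⁻³
Stainless steel ranks first.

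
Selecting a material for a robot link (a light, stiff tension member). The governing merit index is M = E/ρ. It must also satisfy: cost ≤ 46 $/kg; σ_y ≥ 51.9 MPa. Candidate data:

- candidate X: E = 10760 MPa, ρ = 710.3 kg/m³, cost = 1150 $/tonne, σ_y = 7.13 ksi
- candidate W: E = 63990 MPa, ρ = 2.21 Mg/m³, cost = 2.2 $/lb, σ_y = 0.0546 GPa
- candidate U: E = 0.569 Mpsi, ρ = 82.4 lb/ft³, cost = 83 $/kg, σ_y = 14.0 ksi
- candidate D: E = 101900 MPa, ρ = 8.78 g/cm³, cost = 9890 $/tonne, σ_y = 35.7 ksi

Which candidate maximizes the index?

Screen on constraints: cost ≤ 46 $/kg; σ_y ≥ 51.9 MPa. Survivors: candidate W, candidate D.
Convert each candidate to consistent units, then evaluate M:
  candidate W: E = 63.99 GPa, ρ = 2210 kg/m³
  candidate D: E = 101.9 GPa, ρ = 8780 kg/m³
  candidate W: M = 29.0 MN·m/kg
  candidate D: M = 11.6 MN·m/kg
The maximum is for candidate W.

candidate W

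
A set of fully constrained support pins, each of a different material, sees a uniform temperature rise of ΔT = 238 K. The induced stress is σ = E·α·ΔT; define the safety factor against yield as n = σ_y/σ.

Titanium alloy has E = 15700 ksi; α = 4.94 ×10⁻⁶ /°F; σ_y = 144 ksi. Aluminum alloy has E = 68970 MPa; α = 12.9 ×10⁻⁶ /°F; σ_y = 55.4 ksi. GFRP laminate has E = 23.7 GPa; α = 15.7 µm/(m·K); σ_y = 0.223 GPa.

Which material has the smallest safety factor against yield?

Per material, after unit conversion:
  titanium alloy: E = 108.2, α = 8.89, σ_y = 992.8 → σ = 229 MPa, n = 4.33
  aluminum alloy: E = 68.97, α = 23.2, σ_y = 382.0 → σ = 381 MPa, n = 1.00
  GFRP laminate: E = 23.70, α = 15.7, σ_y = 223.0 → σ = 88.6 MPa, n = 2.52
Aluminum alloy has the lowest safety factor, n = 1.00.

aluminum alloy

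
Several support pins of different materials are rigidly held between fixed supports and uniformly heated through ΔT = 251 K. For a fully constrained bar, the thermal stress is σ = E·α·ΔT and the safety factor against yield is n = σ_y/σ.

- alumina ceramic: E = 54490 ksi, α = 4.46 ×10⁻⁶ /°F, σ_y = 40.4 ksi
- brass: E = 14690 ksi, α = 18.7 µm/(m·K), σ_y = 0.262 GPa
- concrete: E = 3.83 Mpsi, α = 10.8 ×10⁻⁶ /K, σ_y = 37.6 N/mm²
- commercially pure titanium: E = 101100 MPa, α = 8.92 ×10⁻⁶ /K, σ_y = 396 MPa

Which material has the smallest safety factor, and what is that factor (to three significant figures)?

Per material, after unit conversion:
  alumina ceramic: E = 375.7, α = 8.03, σ_y = 278.5 → σ = 757 MPa, n = 0.368
  brass: E = 101.3, α = 18.7, σ_y = 262.0 → σ = 475 MPa, n = 0.551
  concrete: E = 26.41, α = 10.8, σ_y = 37.60 → σ = 71.6 MPa, n = 0.525
  commercially pure titanium: E = 101.1, α = 8.92, σ_y = 396.0 → σ = 226 MPa, n = 1.75
Alumina ceramic has the lowest safety factor, n = 0.368.

alumina ceramic, n = 0.368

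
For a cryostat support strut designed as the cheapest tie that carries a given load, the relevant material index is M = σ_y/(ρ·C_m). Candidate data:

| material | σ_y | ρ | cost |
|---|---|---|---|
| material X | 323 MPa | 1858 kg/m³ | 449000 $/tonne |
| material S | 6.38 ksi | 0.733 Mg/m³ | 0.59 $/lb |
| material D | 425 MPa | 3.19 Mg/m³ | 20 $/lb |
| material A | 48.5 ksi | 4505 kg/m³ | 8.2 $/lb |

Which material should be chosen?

material S

In SI units:
  material X: σ_y = 323.0 MPa, ρ = 1858 kg/m³, cost = 449.0 $/kg
  material S: σ_y = 43.99 MPa, ρ = 733.0 kg/m³, cost = 1.301 $/kg
  material D: σ_y = 425.0 MPa, ρ = 3190 kg/m³, cost = 44.09 $/kg
  material A: σ_y = 334.4 MPa, ρ = 4505 kg/m³, cost = 18.08 $/kg
  material S: M = 46.1 kN·m per $
  material A: M = 4.11 kN·m per $
  material D: M = 3.02 kN·m per $
  material X: M = 0.387 kN·m per $
Material S has the largest M.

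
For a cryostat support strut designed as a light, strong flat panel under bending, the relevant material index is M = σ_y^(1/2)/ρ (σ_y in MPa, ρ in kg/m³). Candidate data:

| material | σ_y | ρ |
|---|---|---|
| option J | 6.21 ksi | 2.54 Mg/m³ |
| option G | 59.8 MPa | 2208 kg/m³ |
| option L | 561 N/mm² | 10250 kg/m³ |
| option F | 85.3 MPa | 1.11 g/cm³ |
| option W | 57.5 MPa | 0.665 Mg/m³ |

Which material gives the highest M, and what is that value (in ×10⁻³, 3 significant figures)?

Convert each candidate to consistent units, then evaluate M:
  option J: σ_y = 42.82 MPa, ρ = 2540 kg/m³
  option G: σ_y = 59.80 MPa, ρ = 2208 kg/m³
  option L: σ_y = 561.0 MPa, ρ = 10250 kg/m³
  option F: σ_y = 85.30 MPa, ρ = 1110 kg/m³
  option W: σ_y = 57.50 MPa, ρ = 665.0 kg/m³
  option W: M = 11.4×10⁻³
  option F: M = 8.32×10⁻³
  option G: M = 3.50×10⁻³
  option J: M = 2.58×10⁻³
  option L: M = 2.31×10⁻³
Highest index: option W.

option W, M = 11.4×10⁻³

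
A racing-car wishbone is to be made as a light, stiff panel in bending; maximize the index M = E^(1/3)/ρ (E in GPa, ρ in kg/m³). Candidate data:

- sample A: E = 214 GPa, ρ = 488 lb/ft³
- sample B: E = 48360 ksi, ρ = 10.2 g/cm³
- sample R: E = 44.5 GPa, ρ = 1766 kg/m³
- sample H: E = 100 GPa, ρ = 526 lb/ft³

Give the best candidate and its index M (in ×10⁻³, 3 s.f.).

In SI units:
  sample A: E = 214.0 GPa, ρ = 7817 kg/m³
  sample B: E = 333.4 GPa, ρ = 10200 kg/m³
  sample R: E = 44.50 GPa, ρ = 1766 kg/m³
  sample H: E = 100.0 GPa, ρ = 8426 kg/m³
  sample R: M = 2.01×10⁻³
  sample A: M = 0.765×10⁻³
  sample B: M = 0.680×10⁻³
  sample H: M = 0.551×10⁻³
Sample R ranks first.

sample R, M = 2.01×10⁻³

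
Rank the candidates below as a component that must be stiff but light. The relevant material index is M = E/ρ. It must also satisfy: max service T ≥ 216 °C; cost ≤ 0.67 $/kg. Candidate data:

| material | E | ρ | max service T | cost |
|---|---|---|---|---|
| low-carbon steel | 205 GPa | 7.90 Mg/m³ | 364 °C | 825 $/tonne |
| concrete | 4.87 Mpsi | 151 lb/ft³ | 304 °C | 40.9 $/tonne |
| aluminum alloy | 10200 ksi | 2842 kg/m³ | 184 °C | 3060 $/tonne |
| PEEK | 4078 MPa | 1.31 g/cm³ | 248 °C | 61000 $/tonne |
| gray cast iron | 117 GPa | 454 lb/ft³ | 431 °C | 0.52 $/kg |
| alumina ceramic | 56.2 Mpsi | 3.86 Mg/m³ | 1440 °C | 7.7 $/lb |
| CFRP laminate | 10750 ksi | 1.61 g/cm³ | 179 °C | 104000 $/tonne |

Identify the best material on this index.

Screen on constraints: max service T ≥ 216 °C; cost ≤ 0.67 $/kg. Survivors: concrete, gray cast iron.
In SI units:
  concrete: E = 33.58 GPa, ρ = 2419 kg/m³
  gray cast iron: E = 117.0 GPa, ρ = 7272 kg/m³
  gray cast iron: M = 16.1 MN·m/kg
  concrete: M = 13.9 MN·m/kg
The maximum is for gray cast iron.

gray cast iron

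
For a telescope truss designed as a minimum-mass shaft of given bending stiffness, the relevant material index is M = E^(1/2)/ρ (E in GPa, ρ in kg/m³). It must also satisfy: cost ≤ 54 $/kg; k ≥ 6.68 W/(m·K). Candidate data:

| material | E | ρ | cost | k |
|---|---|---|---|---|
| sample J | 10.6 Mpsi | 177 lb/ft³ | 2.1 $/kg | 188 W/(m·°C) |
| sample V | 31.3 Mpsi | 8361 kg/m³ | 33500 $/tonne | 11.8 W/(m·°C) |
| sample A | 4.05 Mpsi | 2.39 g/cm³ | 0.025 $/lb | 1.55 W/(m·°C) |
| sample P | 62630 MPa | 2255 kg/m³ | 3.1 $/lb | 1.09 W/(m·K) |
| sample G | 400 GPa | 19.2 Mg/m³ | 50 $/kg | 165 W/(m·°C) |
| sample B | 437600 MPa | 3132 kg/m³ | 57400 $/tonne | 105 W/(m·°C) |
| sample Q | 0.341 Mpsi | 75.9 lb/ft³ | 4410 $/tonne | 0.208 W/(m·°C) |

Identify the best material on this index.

Screen on constraints: cost ≤ 54 $/kg; k ≥ 6.68 W/(m·K). Survivors: sample J, sample V, sample G.
Normalizing units and computing the index:
  sample J: E = 73.08 GPa, ρ = 2835 kg/m³
  sample V: E = 215.8 GPa, ρ = 8361 kg/m³
  sample G: E = 400.0 GPa, ρ = 19200 kg/m³
  sample J: M = 3.02×10⁻³
  sample V: M = 1.76×10⁻³
  sample G: M = 1.04×10⁻³
Highest index: sample J.

sample J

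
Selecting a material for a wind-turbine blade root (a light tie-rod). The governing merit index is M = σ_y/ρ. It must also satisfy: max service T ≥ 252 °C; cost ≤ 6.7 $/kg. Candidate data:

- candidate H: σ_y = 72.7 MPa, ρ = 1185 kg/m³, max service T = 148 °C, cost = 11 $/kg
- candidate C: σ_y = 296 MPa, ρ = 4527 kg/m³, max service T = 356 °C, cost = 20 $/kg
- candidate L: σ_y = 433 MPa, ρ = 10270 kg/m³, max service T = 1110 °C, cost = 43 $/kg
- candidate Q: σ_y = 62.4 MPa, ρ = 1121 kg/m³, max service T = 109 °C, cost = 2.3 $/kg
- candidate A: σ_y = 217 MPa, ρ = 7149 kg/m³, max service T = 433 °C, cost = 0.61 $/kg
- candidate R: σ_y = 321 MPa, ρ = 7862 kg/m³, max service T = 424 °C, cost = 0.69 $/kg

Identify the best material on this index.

Screen on constraints: max service T ≥ 252 °C; cost ≤ 6.7 $/kg. Survivors: candidate A, candidate R.
Evaluate M for each candidate:
  candidate R: M = 40.8 kN·m/kg
  candidate A: M = 30.4 kN·m/kg
Candidate R ranks first.

candidate R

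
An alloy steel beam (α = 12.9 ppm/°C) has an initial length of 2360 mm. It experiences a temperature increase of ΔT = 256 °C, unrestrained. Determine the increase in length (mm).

7.79 mm

ΔL = α·L₀·ΔT = 12.9×10⁻⁶ × 2360 mm × 256.0 K = 7.79 mm.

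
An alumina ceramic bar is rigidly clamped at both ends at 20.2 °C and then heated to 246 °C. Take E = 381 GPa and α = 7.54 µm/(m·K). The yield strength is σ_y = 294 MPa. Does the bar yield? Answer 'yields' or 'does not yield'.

ΔT = 225.8 K. Constrained thermal stress σ = E·α·ΔT = 381.0×10³ MPa × 7.54×10⁻⁶ × 225.8 = 649 MPa (compressive).
Compare to σ_y = 294 MPa: σ ≥ σ_y, so it yields.

yields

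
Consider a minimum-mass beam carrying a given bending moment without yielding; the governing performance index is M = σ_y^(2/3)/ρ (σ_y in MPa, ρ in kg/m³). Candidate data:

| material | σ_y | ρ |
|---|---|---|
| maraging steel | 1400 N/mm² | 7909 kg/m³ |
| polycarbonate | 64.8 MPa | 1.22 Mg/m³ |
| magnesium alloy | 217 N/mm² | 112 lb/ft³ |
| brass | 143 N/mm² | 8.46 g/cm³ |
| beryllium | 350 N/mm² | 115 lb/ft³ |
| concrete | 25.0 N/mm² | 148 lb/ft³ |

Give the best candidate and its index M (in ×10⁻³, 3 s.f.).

In SI units:
  maraging steel: σ_y = 1400 MPa, ρ = 7909 kg/m³
  polycarbonate: σ_y = 64.80 MPa, ρ = 1220 kg/m³
  magnesium alloy: σ_y = 217.0 MPa, ρ = 1794 kg/m³
  brass: σ_y = 143.0 MPa, ρ = 8460 kg/m³
  beryllium: σ_y = 350.0 MPa, ρ = 1842 kg/m³
  concrete: σ_y = 25.00 MPa, ρ = 2371 kg/m³
  beryllium: M = 27.0×10⁻³
  magnesium alloy: M = 20.1×10⁻³
  maraging steel: M = 15.8×10⁻³
  polycarbonate: M = 13.2×10⁻³
  concrete: M = 3.61×10⁻³
  brass: M = 3.23×10⁻³
The maximum is for beryllium.

beryllium, M = 27.0×10⁻³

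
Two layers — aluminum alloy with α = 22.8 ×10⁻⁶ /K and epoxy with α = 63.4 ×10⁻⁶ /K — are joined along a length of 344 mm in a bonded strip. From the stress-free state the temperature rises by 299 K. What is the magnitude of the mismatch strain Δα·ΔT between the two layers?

0.0121

Δα = |22.8 − 63.4|×10⁻⁶/K = 40.6×10⁻⁶/K.
Mismatch strain = Δα·ΔT = 40.6×10⁻⁶ × 299.0 = 0.0121.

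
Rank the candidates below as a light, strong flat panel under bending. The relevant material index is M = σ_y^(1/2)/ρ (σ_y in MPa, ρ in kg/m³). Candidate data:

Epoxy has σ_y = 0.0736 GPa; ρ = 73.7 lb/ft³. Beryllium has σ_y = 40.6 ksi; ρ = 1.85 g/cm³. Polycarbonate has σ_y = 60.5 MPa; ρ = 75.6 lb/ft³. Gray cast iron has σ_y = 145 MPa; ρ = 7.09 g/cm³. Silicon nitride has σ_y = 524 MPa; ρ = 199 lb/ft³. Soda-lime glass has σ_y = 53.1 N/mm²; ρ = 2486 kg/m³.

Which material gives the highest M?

beryllium

In SI units:
  epoxy: σ_y = 73.60 MPa, ρ = 1181 kg/m³
  beryllium: σ_y = 279.9 MPa, ρ = 1850 kg/m³
  polycarbonate: σ_y = 60.50 MPa, ρ = 1211 kg/m³
  gray cast iron: σ_y = 145.0 MPa, ρ = 7090 kg/m³
  silicon nitride: σ_y = 524.0 MPa, ρ = 3188 kg/m³
  soda-lime glass: σ_y = 53.10 MPa, ρ = 2486 kg/m³
  beryllium: M = 9.04×10⁻³
  epoxy: M = 7.27×10⁻³
  silicon nitride: M = 7.18×10⁻³
  polycarbonate: M = 6.42×10⁻³
  soda-lime glass: M = 2.93×10⁻³
  gray cast iron: M = 1.70×10⁻³
The maximum is for beryllium.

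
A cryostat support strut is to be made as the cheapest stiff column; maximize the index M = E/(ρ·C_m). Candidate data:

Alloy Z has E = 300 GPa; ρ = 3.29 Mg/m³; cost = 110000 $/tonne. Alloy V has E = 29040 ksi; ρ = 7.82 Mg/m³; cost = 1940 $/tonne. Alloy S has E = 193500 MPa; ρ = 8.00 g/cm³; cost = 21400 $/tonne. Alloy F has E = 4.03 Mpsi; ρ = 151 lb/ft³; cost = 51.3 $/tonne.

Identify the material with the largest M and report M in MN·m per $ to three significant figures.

Putting every candidate on a common basis:
  alloy Z: E = 300.0 GPa, ρ = 3290 kg/m³, cost = 110.0 $/kg
  alloy V: E = 200.2 GPa, ρ = 7820 kg/m³, cost = 1.940 $/kg
  alloy S: E = 193.5 GPa, ρ = 8000 kg/m³, cost = 21.40 $/kg
  alloy F: E = 27.79 GPa, ρ = 2419 kg/m³, cost = 0.05130 $/kg
  alloy F: M = 224 MN·m per $
  alloy V: M = 13.2 MN·m per $
  alloy S: M = 1.13 MN·m per $
  alloy Z: M = 0.829 MN·m per $
The maximum is for alloy F.

alloy F, M = 224 MN·m per $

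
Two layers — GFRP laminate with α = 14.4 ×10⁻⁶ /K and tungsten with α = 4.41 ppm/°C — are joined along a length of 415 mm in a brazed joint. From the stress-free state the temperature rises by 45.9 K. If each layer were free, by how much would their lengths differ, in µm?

Δα = |14.4 − 4.41|×10⁻⁶/K = 9.99×10⁻⁶/K.
ΔL_mismatch = Δα·L·ΔT = 9.99×10⁻⁶ × 415.0 mm × 45.9 K = 190 µm.

190 µm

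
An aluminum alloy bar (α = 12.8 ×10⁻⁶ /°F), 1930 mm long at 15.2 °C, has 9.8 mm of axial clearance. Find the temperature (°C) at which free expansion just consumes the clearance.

α = 12.8×10⁻⁶/°F × 9/5 = 23.0×10⁻⁶/K.
α·L₀·ΔT = 9.8 mm ⇒ ΔT = 9.8 / (23.0×10⁻⁶ × 1930.0) = 220.4 K.
T = 15.2 + 220.4 = 235.6 °C.

236 °C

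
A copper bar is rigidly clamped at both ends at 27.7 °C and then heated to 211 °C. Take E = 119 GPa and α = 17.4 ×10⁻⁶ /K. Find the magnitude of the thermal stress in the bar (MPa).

ΔT = 183.3 K. Constrained thermal stress σ = E·α·ΔT = 119.0×10³ MPa × 17.4×10⁻⁶ × 183.3 = 380 MPa (compressive).

380 MPa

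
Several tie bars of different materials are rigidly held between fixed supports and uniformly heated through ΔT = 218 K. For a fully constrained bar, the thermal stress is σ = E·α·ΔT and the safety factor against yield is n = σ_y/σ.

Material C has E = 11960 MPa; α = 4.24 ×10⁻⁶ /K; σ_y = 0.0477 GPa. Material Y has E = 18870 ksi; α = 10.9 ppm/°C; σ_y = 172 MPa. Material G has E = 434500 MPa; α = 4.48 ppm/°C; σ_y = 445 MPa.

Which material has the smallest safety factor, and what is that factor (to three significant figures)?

Converting E to GPa, α to ×10⁻⁶/K, σ_y to MPa, then σ and n for each:
  material C: E = 11.96, α = 4.24, σ_y = 47.70 → σ = 11.1 MPa, n = 4.31
  material Y: E = 130.1, α = 10.9, σ_y = 172.0 → σ = 309 MPa, n = 0.556
  material G: E = 434.5, α = 4.48, σ_y = 445.0 → σ = 424 MPa, n = 1.05
Material Y has the lowest safety factor, n = 0.556.

material Y, n = 0.556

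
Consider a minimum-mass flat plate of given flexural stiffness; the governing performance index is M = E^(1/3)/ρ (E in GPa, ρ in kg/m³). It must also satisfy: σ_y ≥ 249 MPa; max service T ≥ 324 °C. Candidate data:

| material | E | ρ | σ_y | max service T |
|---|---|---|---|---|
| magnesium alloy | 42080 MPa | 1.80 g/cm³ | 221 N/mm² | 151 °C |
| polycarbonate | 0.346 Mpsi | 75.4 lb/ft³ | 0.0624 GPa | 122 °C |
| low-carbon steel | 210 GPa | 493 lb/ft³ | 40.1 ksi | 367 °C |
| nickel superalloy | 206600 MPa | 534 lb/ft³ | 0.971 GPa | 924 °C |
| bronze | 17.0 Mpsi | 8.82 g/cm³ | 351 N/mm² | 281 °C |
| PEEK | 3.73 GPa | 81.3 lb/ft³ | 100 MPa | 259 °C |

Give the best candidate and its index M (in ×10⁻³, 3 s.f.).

Screen on constraints: σ_y ≥ 249 MPa; max service T ≥ 324 °C. Survivors: low-carbon steel, nickel superalloy.
Normalizing units and computing the index:
  low-carbon steel: E = 210.0 GPa, ρ = 7897 kg/m³
  nickel superalloy: E = 206.6 GPa, ρ = 8554 kg/m³
  low-carbon steel: M = 0.753×10⁻³
  nickel superalloy: M = 0.691×10⁻³
Highest index: low-carbon steel.

low-carbon steel, M = 0.753×10⁻³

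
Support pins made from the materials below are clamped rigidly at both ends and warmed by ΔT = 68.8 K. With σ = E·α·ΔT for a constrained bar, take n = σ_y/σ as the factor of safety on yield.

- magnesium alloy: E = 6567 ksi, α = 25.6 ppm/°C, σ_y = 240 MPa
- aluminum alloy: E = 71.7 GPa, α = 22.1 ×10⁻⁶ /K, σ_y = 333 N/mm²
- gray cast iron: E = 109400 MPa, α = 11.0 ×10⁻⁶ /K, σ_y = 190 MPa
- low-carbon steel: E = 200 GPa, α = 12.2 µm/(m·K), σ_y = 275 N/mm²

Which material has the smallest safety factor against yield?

In consistent units (E in GPa, α in ×10⁻⁶/K, σ_y in MPa):
  magnesium alloy: E = 45.28, α = 25.6, σ_y = 240.0 → σ = 79.7 MPa, n = 3.01
  aluminum alloy: E = 71.70, α = 22.1, σ_y = 333.0 → σ = 109 MPa, n = 3.05
  gray cast iron: E = 109.4, α = 11.0, σ_y = 190.0 → σ = 82.8 MPa, n = 2.29
  low-carbon steel: E = 200.0, α = 12.2, σ_y = 275.0 → σ = 168 MPa, n = 1.64
Smallest n: low-carbon steel with n = 1.64.

low-carbon steel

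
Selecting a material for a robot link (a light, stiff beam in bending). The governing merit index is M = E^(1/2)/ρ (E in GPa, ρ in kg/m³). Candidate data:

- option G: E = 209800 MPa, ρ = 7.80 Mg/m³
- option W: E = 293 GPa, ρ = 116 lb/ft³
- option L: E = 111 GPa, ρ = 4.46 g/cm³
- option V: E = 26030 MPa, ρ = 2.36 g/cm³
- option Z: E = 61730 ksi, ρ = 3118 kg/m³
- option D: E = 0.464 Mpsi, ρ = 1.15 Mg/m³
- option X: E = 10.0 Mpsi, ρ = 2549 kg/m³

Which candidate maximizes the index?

Convert each candidate to consistent units, then evaluate M:
  option G: E = 209.8 GPa, ρ = 7800 kg/m³
  option W: E = 293.0 GPa, ρ = 1858 kg/m³
  option L: E = 111.0 GPa, ρ = 4460 kg/m³
  option V: E = 26.03 GPa, ρ = 2360 kg/m³
  option Z: E = 425.6 GPa, ρ = 3118 kg/m³
  option D: E = 3.199 GPa, ρ = 1150 kg/m³
  option X: E = 68.95 GPa, ρ = 2549 kg/m³
  option W: M = 9.21×10⁻³
  option Z: M = 6.62×10⁻³
  option X: M = 3.26×10⁻³
  option L: M = 2.36×10⁻³
  option V: M = 2.16×10⁻³
  option G: M = 1.86×10⁻³
  option D: M = 1.56×10⁻³
The maximum is for option W.

option W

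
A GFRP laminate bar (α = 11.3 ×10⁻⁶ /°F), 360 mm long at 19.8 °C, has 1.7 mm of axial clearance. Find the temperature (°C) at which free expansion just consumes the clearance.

α = 11.3×10⁻⁶/°F × 9/5 = 20.3×10⁻⁶/K.
α·L₀·ΔT = 1.7 mm ⇒ ΔT = 1.7 / (20.3×10⁻⁶ × 360.0) = 232.2 K.
T = 19.8 + 232.2 = 252.0 °C.

252 °C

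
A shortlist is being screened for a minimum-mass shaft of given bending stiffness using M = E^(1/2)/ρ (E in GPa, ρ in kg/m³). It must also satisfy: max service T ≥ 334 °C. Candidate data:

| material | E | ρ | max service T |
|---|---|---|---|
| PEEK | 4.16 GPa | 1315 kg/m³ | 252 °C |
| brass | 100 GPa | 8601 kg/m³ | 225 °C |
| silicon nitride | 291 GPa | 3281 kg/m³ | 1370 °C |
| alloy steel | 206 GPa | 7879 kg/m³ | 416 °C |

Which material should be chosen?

Screen on constraints: max service T ≥ 334 °C. Survivors: silicon nitride, alloy steel.
Per-candidate index values:
  silicon nitride: M = 5.20×10⁻³
  alloy steel: M = 1.82×10⁻³
Silicon nitride has the largest M.

silicon nitride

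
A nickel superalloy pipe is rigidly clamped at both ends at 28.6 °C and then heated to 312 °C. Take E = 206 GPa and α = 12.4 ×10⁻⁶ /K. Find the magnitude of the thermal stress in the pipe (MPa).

ΔT = 283.4 K. Constrained thermal stress σ = E·α·ΔT = 206.0×10³ MPa × 12.4×10⁻⁶ × 283.4 = 724 MPa (compressive).

724 MPa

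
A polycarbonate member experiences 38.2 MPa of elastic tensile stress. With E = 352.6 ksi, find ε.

0.0157

E = 352.6 ksi = 2.431 GPa = 2431 MPa.
ε = σ/E = 38.2 / 2431 = 0.0157.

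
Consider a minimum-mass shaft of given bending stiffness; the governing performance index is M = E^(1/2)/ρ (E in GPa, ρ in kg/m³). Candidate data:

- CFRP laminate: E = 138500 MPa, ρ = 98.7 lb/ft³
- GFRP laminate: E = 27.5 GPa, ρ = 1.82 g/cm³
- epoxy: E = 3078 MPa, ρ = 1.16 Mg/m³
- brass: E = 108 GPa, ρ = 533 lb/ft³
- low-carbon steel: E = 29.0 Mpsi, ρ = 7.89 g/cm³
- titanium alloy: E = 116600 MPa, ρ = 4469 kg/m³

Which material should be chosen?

CFRP laminate

Putting every candidate on a common basis:
  CFRP laminate: E = 138.5 GPa, ρ = 1581 kg/m³
  GFRP laminate: E = 27.50 GPa, ρ = 1820 kg/m³
  epoxy: E = 3.078 GPa, ρ = 1160 kg/m³
  brass: E = 108.0 GPa, ρ = 8538 kg/m³
  low-carbon steel: E = 199.9 GPa, ρ = 7890 kg/m³
  titanium alloy: E = 116.6 GPa, ρ = 4469 kg/m³
  CFRP laminate: M = 7.44×10⁻³
  GFRP laminate: M = 2.88×10⁻³
  titanium alloy: M = 2.42×10⁻³
  low-carbon steel: M = 1.79×10⁻³
  epoxy: M = 1.51×10⁻³
  brass: M = 1.22×10⁻³
Highest index: CFRP laminate.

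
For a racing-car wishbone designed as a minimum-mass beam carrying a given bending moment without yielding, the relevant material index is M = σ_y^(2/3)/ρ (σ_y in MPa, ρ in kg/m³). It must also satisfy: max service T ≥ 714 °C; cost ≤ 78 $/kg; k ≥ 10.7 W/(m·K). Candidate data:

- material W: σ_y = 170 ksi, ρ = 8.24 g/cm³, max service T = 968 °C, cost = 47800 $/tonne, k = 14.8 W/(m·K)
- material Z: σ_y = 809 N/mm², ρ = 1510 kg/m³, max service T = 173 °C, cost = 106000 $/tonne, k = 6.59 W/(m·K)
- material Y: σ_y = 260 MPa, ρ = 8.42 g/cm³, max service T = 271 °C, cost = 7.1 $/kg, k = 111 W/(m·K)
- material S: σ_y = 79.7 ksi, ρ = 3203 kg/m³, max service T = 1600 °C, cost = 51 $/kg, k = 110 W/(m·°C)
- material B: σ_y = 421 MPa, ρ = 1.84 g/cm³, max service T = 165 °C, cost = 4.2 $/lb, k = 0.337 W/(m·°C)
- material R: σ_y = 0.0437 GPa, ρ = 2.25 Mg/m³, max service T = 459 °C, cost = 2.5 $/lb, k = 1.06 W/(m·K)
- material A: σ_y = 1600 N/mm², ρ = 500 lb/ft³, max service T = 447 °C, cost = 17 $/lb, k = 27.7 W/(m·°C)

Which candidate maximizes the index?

material S

Screen on constraints: max service T ≥ 714 °C; cost ≤ 78 $/kg; k ≥ 10.7 W/(m·K). Survivors: material W, material S.
After converting to SI:
  material W: σ_y = 1172 MPa, ρ = 8240 kg/m³
  material S: σ_y = 549.5 MPa, ρ = 3203 kg/m³
  material S: M = 20.9×10⁻³
  material W: M = 13.5×10⁻³
The maximum is for material S.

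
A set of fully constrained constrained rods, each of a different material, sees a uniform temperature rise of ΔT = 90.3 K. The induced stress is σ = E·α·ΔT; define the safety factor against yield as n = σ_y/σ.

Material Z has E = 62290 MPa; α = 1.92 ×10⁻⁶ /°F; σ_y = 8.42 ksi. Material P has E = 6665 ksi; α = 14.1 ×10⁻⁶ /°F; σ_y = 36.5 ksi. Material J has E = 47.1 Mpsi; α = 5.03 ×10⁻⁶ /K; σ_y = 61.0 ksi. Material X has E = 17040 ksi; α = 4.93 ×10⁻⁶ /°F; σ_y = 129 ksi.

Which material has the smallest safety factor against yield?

material P

In consistent units (E in GPa, α in ×10⁻⁶/K, σ_y in MPa):
  material Z: E = 62.29, α = 3.46, σ_y = 58.05 → σ = 19.4 MPa, n = 2.99
  material P: E = 45.95, α = 25.4, σ_y = 251.7 → σ = 105 MPa, n = 2.39
  material J: E = 324.7, α = 5.03, σ_y = 420.6 → σ = 148 MPa, n = 2.85
  material X: E = 117.5, α = 8.87, σ_y = 889.4 → σ = 94.1 MPa, n = 9.45
Material P has the lowest safety factor, n = 2.39.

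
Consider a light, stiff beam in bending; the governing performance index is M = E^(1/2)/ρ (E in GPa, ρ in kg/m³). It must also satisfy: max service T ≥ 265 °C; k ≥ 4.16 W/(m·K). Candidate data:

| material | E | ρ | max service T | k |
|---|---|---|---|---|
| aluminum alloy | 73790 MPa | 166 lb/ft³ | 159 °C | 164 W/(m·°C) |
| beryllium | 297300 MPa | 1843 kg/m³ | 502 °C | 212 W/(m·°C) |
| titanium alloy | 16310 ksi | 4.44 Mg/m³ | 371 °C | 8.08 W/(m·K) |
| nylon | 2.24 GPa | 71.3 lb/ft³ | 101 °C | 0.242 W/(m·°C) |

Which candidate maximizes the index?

Screen on constraints: max service T ≥ 265 °C; k ≥ 4.16 W/(m·K). Survivors: beryllium, titanium alloy.
In SI units:
  beryllium: E = 297.3 GPa, ρ = 1843 kg/m³
  titanium alloy: E = 112.5 GPa, ρ = 4440 kg/m³
  beryllium: M = 9.36×10⁻³
  titanium alloy: M = 2.39×10⁻³
Highest index: beryllium.

beryllium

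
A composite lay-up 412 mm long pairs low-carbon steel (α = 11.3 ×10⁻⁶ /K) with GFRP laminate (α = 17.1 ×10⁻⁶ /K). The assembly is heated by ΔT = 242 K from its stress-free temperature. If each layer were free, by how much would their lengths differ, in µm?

578 µm

Δα = |11.3 − 17.1|×10⁻⁶/K = 5.80×10⁻⁶/K.
ΔL_mismatch = Δα·L·ΔT = 5.80×10⁻⁶ × 412.0 mm × 242.0 K = 578 µm.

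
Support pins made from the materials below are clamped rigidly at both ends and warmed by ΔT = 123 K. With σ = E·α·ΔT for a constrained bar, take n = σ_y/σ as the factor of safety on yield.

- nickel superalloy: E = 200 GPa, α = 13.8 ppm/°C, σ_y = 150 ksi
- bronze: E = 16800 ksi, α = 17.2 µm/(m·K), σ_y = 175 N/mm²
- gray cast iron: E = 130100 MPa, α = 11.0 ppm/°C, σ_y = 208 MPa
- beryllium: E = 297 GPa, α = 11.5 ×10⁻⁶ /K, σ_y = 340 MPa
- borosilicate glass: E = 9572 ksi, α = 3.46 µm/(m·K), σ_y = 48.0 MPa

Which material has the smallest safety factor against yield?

With everything in SI (GPa, ×10⁻⁶/K, MPa):
  nickel superalloy: E = 200.0, α = 13.8, σ_y = 1034 → σ = 339 MPa, n = 3.05
  bronze: E = 115.8, α = 17.2, σ_y = 175.0 → σ = 245 MPa, n = 0.714
  gray cast iron: E = 130.1, α = 11.0, σ_y = 208.0 → σ = 176 MPa, n = 1.18
  beryllium: E = 297.0, α = 11.5, σ_y = 340.0 → σ = 420 MPa, n = 0.809
  borosilicate glass: E = 66.00, α = 3.46, σ_y = 48.00 → σ = 28.1 MPa, n = 1.71
Bronze has the lowest safety factor, n = 0.714.

bronze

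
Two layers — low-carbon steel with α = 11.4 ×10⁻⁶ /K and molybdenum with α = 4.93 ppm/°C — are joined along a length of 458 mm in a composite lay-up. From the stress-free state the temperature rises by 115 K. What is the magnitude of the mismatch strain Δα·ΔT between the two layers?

7.44×10⁻⁴

Δα = |11.4 − 4.93|×10⁻⁶/K = 6.47×10⁻⁶/K.
Mismatch strain = Δα·ΔT = 6.47×10⁻⁶ × 115.0 = 7.44×10⁻⁴.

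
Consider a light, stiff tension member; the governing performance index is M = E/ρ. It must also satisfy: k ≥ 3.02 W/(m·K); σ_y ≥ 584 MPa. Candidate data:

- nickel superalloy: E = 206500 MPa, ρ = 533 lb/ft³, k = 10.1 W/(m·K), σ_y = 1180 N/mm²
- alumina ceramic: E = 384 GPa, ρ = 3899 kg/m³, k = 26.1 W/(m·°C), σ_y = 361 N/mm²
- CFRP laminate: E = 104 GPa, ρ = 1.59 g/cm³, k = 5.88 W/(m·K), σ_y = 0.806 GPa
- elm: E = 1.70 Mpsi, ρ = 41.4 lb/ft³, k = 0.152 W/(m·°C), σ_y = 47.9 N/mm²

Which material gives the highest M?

Screen on constraints: k ≥ 3.02 W/(m·K); σ_y ≥ 584 MPa. Survivors: nickel superalloy, CFRP laminate.
Putting every candidate on a common basis:
  nickel superalloy: E = 206.5 GPa, ρ = 8538 kg/m³
  CFRP laminate: E = 104.0 GPa, ρ = 1590 kg/m³
  CFRP laminate: M = 65.4 MN·m/kg
  nickel superalloy: M = 24.2 MN·m/kg
The maximum is for CFRP laminate.

CFRP laminate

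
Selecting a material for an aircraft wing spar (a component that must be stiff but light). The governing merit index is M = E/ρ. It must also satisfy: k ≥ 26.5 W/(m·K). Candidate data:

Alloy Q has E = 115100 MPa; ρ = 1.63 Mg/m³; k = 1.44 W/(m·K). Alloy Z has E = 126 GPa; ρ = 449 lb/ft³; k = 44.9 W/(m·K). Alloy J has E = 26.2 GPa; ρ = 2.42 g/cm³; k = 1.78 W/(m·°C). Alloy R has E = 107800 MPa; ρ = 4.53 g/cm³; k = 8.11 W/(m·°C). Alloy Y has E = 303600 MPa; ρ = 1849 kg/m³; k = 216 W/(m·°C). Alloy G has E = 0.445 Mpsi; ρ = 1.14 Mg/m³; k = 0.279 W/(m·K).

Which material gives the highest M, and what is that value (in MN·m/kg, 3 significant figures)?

alloy Y, M = 164 MN·m/kg

Screen on constraints: k ≥ 26.5 W/(m·K). Survivors: alloy Z, alloy Y.
Normalizing units and computing the index:
  alloy Z: E = 126.0 GPa, ρ = 7192 kg/m³
  alloy Y: E = 303.6 GPa, ρ = 1849 kg/m³
  alloy Y: M = 164 MN·m/kg
  alloy Z: M = 17.5 MN·m/kg
Highest index: alloy Y.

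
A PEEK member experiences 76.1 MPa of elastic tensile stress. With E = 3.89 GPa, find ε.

ε = σ/E = 76.1 / 3890 = 0.0196.

0.0196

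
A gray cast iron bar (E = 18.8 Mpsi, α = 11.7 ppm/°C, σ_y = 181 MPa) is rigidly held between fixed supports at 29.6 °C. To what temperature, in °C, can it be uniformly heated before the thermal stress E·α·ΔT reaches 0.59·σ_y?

E = 18.8 Mpsi = 129.6 GPa.
E·α·ΔT = 106.8 MPa ⇒ ΔT = 106.8 / (129.6×10³ × 11.7×10⁻⁶) = 70.42 K.
T = 29.6 + 70.42 = 100.0 °C.

100 °C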